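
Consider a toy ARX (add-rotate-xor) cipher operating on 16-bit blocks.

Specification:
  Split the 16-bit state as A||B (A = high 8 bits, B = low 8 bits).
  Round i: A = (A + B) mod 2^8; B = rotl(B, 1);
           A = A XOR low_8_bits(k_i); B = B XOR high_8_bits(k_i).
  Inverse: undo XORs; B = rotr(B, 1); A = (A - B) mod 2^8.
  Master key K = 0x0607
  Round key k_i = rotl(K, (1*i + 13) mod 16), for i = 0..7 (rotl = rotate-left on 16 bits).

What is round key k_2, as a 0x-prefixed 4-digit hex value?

0x8303

K = 0x0607
k_0 = rotl(K, (1*0+13) mod 16) = rotl(K, 13) = 0xE0C0
k_1 = rotl(K, (1*1+13) mod 16) = rotl(K, 14) = 0xC181
k_2 = rotl(K, (1*2+13) mod 16) = rotl(K, 15) = 0x8303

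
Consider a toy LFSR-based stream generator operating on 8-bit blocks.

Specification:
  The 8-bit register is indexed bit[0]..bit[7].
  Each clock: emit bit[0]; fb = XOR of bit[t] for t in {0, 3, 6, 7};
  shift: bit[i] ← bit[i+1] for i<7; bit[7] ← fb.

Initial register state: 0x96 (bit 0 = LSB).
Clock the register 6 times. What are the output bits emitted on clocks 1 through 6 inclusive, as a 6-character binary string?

011010

reg_0 = 0x96
clock 1: out=0, reg = 0xCB
clock 2: out=1, reg = 0x65
clock 3: out=1, reg = 0x32
clock 4: out=0, reg = 0x19
clock 5: out=1, reg = 0x0C
clock 6: out=0, reg = 0x86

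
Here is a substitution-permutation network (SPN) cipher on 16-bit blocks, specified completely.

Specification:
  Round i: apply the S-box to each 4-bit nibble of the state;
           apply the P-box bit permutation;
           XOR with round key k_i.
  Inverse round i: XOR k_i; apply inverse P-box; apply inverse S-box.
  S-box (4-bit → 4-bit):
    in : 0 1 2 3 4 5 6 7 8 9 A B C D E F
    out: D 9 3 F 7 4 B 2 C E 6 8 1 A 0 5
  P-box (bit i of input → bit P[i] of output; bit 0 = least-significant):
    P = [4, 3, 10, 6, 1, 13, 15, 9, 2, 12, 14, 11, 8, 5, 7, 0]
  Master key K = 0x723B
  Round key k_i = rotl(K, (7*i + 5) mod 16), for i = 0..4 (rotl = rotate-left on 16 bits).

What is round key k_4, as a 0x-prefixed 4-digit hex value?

0xE476

K = 0x723B
k_0 = rotl(K, (7*0+5) mod 16) = rotl(K, 5) = 0x476E
k_1 = rotl(K, (7*1+5) mod 16) = rotl(K, 12) = 0xB723
k_2 = rotl(K, (7*2+5) mod 16) = rotl(K, 3) = 0x91DB
k_3 = rotl(K, (7*3+5) mod 16) = rotl(K, 10) = 0xEDC8
k_4 = rotl(K, (7*4+5) mod 16) = rotl(K, 1) = 0xE476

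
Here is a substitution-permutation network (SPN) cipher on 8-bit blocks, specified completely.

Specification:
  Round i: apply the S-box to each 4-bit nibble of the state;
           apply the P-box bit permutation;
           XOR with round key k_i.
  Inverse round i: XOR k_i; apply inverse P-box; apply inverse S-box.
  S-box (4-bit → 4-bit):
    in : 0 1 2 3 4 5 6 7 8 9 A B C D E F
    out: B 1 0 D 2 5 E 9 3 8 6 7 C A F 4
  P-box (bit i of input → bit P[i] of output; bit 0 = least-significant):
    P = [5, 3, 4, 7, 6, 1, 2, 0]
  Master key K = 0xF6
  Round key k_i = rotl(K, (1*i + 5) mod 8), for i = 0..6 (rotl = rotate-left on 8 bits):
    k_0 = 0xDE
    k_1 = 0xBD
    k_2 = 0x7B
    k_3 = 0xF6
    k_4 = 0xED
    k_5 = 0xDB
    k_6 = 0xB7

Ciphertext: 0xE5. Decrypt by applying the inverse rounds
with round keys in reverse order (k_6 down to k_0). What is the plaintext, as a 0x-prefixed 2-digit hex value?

0x42

s_0 = ciphertext = 0xE5
s_1 = InvRound(s_0, k_6) = 0x8F
s_2 = InvRound(s_1, k_5) = 0x5F
s_3 = InvRound(s_2, k_4) = 0x43
s_4 = InvRound(s_3, k_3) = 0xC3
s_5 = InvRound(s_4, k_2) = 0x2E
s_6 = InvRound(s_5, k_1) = 0xDC
s_7 = InvRound(s_6, k_0) = 0x42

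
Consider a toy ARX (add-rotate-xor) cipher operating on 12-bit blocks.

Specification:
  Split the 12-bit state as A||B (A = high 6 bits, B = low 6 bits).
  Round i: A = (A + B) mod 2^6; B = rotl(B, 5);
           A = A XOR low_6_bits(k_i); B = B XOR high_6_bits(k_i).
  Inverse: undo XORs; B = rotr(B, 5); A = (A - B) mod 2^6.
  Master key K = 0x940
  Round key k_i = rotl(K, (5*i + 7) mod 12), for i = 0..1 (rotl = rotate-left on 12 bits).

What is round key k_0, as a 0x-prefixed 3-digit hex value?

K = 0x940
k_0 = rotl(K, (5*0+7) mod 12) = rotl(K, 7) = 0x04A

0x04A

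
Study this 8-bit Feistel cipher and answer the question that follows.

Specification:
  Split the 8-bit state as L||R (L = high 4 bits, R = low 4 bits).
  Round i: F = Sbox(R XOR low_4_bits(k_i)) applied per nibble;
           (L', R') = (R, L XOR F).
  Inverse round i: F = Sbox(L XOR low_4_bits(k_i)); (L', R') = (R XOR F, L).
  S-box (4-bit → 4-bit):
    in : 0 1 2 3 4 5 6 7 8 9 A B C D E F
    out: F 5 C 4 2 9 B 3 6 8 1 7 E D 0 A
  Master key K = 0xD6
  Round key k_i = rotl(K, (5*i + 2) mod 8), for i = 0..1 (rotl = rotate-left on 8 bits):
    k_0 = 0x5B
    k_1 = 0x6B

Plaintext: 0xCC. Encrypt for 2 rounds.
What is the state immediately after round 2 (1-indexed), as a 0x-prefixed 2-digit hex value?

s_0 = plaintext = 0xCC
s_1 = Round(s_0, k_0) = 0xCF
s_2 = Round(s_1, k_1) = 0xFE

0xFE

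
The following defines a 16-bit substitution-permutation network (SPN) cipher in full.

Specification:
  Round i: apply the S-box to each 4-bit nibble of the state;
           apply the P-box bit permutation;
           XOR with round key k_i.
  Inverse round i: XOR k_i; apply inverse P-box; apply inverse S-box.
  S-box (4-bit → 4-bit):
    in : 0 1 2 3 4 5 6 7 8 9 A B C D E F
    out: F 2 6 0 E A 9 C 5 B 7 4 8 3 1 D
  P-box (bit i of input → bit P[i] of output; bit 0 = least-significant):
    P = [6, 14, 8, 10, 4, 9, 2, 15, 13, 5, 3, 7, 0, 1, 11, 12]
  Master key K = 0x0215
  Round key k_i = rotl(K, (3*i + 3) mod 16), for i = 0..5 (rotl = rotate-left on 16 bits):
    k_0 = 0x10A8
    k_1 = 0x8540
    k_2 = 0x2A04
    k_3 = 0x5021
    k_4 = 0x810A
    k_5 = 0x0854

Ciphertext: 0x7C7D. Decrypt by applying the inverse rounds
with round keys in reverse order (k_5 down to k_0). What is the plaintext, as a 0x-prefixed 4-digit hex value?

0x56C3

s_0 = ciphertext = 0x7C7D
s_1 = InvRound(s_0, k_5) = 0x6A35
s_2 = InvRound(s_1, k_4) = 0xAA02
s_3 = InvRound(s_2, k_3) = 0x0D51
s_4 = InvRound(s_3, k_2) = 0xEEAF
s_5 = InvRound(s_4, k_1) = 0xA02A
s_6 = InvRound(s_5, k_0) = 0x56C3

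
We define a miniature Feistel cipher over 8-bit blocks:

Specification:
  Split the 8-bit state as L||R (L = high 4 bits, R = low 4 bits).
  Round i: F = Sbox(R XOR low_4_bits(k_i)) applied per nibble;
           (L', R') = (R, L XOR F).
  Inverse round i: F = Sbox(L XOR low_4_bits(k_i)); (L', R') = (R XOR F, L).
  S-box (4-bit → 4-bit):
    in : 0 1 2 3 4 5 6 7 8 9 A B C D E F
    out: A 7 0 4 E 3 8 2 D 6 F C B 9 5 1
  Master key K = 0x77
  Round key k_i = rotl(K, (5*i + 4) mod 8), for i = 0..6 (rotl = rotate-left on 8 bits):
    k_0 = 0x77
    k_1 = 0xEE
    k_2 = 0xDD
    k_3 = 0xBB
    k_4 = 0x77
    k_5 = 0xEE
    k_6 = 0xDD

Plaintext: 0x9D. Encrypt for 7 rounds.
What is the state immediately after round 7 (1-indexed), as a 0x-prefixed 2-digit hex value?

s_0 = plaintext = 0x9D
s_1 = Round(s_0, k_0) = 0xD6
s_2 = Round(s_1, k_1) = 0x60
s_3 = Round(s_2, k_2) = 0x0F
s_4 = Round(s_3, k_3) = 0xFE
s_5 = Round(s_4, k_4) = 0xE9
s_6 = Round(s_5, k_5) = 0x9C
s_7 = Round(s_6, k_6) = 0xCE

0xCE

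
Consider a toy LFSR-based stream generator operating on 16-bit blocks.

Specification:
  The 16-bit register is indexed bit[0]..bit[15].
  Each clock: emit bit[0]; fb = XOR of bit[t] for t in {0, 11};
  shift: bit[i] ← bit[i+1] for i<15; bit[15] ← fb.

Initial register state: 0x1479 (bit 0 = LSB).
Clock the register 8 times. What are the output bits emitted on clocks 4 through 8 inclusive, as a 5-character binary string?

reg_0 = 0x1479
clock 1: out=1, reg = 0x8A3C
clock 2: out=0, reg = 0xC51E
clock 3: out=0, reg = 0x628F
clock 4: out=1, reg = 0xB147
clock 5: out=1, reg = 0xD8A3
clock 6: out=1, reg = 0x6C51
clock 7: out=1, reg = 0x3628
clock 8: out=0, reg = 0x1B14

11110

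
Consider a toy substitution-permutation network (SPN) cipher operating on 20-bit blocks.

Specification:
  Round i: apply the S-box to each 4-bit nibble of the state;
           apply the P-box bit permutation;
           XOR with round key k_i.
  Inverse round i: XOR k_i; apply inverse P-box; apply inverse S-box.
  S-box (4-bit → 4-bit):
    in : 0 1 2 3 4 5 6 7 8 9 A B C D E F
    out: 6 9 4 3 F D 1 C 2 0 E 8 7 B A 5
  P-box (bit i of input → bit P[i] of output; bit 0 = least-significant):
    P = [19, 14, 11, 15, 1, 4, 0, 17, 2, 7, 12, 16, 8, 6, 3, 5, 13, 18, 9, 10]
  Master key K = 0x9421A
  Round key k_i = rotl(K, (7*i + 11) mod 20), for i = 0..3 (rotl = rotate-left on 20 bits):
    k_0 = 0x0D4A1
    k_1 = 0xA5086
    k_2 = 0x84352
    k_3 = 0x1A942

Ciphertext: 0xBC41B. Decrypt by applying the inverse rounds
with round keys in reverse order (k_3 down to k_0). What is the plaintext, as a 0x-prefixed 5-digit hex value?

0xBE12E

s_0 = ciphertext = 0xBC41B
s_1 = InvRound(s_0, k_3) = 0x1C9AC
s_2 = InvRound(s_1, k_2) = 0x2AD35
s_3 = InvRound(s_2, k_1) = 0x110C4
s_4 = InvRound(s_3, k_0) = 0xBE12E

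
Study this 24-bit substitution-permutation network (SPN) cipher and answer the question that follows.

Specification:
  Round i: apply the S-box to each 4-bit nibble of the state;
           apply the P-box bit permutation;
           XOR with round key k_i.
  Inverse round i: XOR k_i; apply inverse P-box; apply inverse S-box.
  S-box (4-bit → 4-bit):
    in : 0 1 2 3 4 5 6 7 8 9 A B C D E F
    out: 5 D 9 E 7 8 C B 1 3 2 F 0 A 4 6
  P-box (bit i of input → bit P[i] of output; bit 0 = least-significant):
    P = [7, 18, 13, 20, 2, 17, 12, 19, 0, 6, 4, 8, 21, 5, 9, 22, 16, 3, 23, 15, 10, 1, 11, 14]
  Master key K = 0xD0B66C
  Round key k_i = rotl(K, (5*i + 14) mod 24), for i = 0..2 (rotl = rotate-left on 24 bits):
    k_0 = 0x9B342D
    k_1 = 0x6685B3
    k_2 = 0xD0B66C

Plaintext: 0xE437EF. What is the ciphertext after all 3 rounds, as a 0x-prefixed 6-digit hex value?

s_0 = plaintext = 0xE437EF
s_1 = Round(s_0, k_0) = 0x5E0F44
s_2 = Round(s_1, k_1) = 0xC0F767
s_3 = Round(s_2, k_2) = 0x4DA58D

0x4DA58D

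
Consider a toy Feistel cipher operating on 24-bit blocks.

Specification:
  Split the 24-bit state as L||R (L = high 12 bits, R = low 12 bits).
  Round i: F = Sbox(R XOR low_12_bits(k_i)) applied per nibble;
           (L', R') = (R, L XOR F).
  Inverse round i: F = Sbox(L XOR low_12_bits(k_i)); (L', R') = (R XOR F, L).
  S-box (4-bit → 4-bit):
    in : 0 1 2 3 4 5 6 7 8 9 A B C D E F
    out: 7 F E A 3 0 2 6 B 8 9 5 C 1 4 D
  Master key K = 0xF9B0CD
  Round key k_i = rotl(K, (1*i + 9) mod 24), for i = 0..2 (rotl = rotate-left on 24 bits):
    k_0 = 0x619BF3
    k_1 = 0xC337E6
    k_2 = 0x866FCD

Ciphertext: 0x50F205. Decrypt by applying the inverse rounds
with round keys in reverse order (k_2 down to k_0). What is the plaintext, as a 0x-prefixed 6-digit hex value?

0x53A9EE

s_0 = ciphertext = 0x50F205
s_1 = InvRound(s_0, k_2) = 0xBCB50F
s_2 = InvRound(s_1, k_1) = 0x9EEBCB
s_3 = InvRound(s_2, k_0) = 0x53A9EE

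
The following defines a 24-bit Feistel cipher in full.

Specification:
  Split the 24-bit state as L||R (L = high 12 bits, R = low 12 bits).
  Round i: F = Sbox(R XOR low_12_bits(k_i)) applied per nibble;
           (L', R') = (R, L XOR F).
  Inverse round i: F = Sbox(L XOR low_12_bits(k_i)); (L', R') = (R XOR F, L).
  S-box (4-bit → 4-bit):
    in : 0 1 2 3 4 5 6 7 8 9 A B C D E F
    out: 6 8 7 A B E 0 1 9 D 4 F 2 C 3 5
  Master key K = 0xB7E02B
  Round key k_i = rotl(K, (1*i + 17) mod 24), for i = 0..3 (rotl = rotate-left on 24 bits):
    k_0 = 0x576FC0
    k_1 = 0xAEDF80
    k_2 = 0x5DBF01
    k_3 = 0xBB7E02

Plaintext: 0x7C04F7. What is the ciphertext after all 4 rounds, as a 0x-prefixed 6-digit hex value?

s_0 = plaintext = 0x7C04F7
s_1 = Round(s_0, k_0) = 0x4F7861
s_2 = Round(s_1, k_1) = 0x8615CF
s_3 = Round(s_2, k_2) = 0x5CFC42
s_4 = Round(s_3, k_3) = 0xC42279

0xC42279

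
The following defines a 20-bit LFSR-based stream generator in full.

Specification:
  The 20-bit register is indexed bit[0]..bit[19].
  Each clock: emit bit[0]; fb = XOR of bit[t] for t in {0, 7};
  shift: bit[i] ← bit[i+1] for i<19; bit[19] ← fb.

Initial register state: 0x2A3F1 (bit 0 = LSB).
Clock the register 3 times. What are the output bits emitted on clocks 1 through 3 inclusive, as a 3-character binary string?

100

reg_0 = 0x2A3F1
clock 1: out=1, reg = 0x151F8
clock 2: out=0, reg = 0x8A8FC
clock 3: out=0, reg = 0xC547E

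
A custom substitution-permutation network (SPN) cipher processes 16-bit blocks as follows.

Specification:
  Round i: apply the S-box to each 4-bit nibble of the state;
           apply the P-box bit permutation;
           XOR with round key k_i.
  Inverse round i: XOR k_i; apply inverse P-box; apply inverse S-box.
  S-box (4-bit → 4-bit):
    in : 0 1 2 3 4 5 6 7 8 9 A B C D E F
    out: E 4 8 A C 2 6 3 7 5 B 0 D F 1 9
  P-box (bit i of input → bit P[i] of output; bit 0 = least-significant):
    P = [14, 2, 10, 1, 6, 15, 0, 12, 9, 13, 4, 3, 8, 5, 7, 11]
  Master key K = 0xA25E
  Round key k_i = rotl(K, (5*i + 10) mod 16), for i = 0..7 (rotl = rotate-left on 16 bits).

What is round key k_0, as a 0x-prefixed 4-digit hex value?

0x7A89

K = 0xA25E
k_0 = rotl(K, (5*0+10) mod 16) = rotl(K, 10) = 0x7A89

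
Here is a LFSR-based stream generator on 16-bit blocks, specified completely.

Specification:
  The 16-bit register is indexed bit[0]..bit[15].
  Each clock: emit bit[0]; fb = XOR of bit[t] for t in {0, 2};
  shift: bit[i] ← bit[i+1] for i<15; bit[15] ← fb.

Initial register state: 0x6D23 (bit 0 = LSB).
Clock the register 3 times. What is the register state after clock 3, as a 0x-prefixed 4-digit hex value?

0x6DA4

reg_0 = 0x6D23
clock 1: out=1, reg = 0xB691
clock 2: out=1, reg = 0xDB48
clock 3: out=0, reg = 0x6DA4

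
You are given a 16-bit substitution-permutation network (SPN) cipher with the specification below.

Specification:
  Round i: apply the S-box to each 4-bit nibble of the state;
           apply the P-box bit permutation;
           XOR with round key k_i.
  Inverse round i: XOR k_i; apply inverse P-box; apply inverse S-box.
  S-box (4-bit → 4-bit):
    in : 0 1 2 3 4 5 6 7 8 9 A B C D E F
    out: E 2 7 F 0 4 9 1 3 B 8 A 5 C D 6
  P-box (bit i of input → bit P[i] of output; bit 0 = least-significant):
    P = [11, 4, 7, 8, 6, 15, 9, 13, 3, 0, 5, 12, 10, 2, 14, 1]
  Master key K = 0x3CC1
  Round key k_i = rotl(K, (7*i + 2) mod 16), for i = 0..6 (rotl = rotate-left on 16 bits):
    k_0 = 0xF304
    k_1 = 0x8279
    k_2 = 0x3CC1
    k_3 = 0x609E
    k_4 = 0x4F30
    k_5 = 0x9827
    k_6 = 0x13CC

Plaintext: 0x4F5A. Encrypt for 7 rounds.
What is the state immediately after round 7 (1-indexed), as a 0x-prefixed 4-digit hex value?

0xC511

s_0 = plaintext = 0x4F5A
s_1 = Round(s_0, k_0) = 0xF025
s_2 = Round(s_1, k_1) = 0x509C
s_3 = Round(s_2, k_2) = 0xC420
s_4 = Round(s_3, k_3) = 0xA74E
s_5 = Round(s_4, k_4) = 0x46BA
s_6 = Round(s_5, k_5) = 0x292F
s_7 = Round(s_6, k_6) = 0xC511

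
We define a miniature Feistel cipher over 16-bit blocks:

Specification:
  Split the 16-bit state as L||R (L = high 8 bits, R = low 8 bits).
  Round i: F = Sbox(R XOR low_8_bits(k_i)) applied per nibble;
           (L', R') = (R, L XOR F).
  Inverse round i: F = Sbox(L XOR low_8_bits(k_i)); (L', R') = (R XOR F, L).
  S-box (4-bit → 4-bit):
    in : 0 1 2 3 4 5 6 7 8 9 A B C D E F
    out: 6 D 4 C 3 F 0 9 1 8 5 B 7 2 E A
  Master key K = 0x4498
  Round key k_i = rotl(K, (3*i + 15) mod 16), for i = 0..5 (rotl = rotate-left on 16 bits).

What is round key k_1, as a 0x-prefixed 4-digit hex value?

K = 0x4498
k_0 = rotl(K, (3*0+15) mod 16) = rotl(K, 15) = 0x224C
k_1 = rotl(K, (3*1+15) mod 16) = rotl(K, 2) = 0x1261

0x1261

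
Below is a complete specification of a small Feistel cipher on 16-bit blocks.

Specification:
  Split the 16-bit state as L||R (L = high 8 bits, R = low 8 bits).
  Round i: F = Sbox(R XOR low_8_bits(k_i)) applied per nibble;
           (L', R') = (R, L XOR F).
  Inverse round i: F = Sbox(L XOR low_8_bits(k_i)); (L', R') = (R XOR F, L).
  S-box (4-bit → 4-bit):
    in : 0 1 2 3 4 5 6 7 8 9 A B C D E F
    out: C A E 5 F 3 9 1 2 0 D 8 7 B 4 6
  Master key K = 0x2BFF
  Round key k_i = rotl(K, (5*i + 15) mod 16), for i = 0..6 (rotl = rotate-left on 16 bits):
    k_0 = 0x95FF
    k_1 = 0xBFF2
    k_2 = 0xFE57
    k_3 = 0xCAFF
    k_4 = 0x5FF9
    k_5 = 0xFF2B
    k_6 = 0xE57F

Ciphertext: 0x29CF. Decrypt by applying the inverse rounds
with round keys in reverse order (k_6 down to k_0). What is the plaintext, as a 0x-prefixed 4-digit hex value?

0xF5D5

s_0 = ciphertext = 0x29CF
s_1 = InvRound(s_0, k_6) = 0xF629
s_2 = InvRound(s_1, k_5) = 0x92F6
s_3 = InvRound(s_2, k_4) = 0x6E92
s_4 = InvRound(s_3, k_3) = 0x986E
s_5 = InvRound(s_4, k_2) = 0x1898
s_6 = InvRound(s_5, k_1) = 0xD518
s_7 = InvRound(s_6, k_0) = 0xF5D5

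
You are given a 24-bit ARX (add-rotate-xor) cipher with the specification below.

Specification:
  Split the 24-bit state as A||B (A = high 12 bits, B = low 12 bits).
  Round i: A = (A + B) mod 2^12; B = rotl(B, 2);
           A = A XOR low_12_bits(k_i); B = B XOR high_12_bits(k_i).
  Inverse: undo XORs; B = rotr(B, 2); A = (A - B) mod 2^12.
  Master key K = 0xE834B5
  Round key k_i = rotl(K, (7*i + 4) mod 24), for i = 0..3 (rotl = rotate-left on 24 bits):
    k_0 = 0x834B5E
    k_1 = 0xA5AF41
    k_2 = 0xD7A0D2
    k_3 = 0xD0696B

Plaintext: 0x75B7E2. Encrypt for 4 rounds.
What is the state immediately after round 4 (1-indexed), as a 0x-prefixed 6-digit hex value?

0x1E2219

s_0 = plaintext = 0x75B7E2
s_1 = Round(s_0, k_0) = 0x4637BD
s_2 = Round(s_1, k_1) = 0x3614AF
s_3 = Round(s_2, k_2) = 0x8C2FC7
s_4 = Round(s_3, k_3) = 0x1E2219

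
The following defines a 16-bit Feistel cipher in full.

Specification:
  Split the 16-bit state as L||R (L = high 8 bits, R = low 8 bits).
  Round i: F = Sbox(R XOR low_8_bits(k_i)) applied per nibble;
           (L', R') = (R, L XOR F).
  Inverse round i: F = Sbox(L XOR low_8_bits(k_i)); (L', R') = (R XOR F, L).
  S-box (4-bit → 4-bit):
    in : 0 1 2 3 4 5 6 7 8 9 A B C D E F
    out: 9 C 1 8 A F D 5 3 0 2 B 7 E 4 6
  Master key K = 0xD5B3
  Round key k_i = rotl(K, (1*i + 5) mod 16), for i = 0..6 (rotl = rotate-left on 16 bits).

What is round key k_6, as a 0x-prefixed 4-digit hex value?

K = 0xD5B3
k_0 = rotl(K, (1*0+5) mod 16) = rotl(K, 5) = 0xB67A
k_1 = rotl(K, (1*1+5) mod 16) = rotl(K, 6) = 0x6CF5
k_2 = rotl(K, (1*2+5) mod 16) = rotl(K, 7) = 0xD9EA
k_3 = rotl(K, (1*3+5) mod 16) = rotl(K, 8) = 0xB3D5
k_4 = rotl(K, (1*4+5) mod 16) = rotl(K, 9) = 0x67AB
k_5 = rotl(K, (1*5+5) mod 16) = rotl(K, 10) = 0xCF56
k_6 = rotl(K, (1*6+5) mod 16) = rotl(K, 11) = 0x9EAD

0x9EAD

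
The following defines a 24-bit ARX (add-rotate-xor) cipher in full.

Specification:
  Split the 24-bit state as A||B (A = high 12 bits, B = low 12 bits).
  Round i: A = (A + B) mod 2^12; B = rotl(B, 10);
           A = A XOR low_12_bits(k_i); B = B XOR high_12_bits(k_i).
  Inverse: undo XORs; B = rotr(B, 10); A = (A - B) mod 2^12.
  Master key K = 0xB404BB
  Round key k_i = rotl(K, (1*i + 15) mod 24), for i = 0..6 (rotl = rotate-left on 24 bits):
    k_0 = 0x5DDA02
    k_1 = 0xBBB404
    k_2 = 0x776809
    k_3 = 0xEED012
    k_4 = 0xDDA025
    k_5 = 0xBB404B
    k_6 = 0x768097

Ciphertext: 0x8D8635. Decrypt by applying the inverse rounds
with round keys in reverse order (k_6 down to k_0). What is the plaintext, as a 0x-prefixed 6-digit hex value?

s_0 = ciphertext = 0x8D8635
s_1 = InvRound(s_0, k_6) = 0x2DB574
s_2 = InvRound(s_1, k_5) = 0x78DB03
s_3 = InvRound(s_2, k_4) = 0xC43B65
s_4 = InvRound(s_3, k_3) = 0x630621
s_5 = InvRound(s_4, k_2) = 0x8DD55C
s_6 = InvRound(s_5, k_1) = 0x13AB9F
s_7 = InvRound(s_6, k_0) = 0x22D90B

0x22D90B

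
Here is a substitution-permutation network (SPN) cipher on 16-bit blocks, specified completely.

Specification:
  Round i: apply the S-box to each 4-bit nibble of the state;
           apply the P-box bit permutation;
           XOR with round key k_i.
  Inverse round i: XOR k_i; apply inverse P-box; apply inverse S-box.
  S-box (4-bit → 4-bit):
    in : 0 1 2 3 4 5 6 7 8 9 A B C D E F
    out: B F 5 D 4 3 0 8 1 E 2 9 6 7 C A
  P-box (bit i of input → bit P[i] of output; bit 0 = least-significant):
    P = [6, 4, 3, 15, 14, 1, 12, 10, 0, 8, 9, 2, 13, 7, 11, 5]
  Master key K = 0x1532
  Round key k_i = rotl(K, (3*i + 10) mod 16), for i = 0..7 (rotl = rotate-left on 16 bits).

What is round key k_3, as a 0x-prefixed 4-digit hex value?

K = 0x1532
k_0 = rotl(K, (3*0+10) mod 16) = rotl(K, 10) = 0xC854
k_1 = rotl(K, (3*1+10) mod 16) = rotl(K, 13) = 0x42A6
k_2 = rotl(K, (3*2+10) mod 16) = rotl(K, 0) = 0x1532
k_3 = rotl(K, (3*3+10) mod 16) = rotl(K, 3) = 0xA990

0xA990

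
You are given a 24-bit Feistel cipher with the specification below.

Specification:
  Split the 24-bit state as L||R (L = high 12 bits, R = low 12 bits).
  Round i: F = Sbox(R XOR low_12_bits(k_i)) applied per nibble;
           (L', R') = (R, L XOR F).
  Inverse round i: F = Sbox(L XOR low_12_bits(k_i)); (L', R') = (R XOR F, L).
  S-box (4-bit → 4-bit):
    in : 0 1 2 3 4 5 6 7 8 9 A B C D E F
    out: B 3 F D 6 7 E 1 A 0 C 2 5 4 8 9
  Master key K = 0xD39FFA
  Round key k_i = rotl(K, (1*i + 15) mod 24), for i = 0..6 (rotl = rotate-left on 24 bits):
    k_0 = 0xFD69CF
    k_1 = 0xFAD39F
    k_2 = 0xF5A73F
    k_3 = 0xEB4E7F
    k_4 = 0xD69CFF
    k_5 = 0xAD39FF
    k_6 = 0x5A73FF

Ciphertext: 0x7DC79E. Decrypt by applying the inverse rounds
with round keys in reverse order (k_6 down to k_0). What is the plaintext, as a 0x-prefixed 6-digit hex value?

0x9432D9

s_0 = ciphertext = 0x7DC79E
s_1 = InvRound(s_0, k_6) = 0x1637DC
s_2 = InvRound(s_1, k_5) = 0xDD9163
s_3 = InvRound(s_2, k_4) = 0x29DDD9
s_4 = InvRound(s_3, k_3) = 0x85629D
s_5 = InvRound(s_4, k_2) = 0xB7D856
s_6 = InvRound(s_5, k_1) = 0x2D9B7D
s_7 = InvRound(s_6, k_0) = 0x9432D9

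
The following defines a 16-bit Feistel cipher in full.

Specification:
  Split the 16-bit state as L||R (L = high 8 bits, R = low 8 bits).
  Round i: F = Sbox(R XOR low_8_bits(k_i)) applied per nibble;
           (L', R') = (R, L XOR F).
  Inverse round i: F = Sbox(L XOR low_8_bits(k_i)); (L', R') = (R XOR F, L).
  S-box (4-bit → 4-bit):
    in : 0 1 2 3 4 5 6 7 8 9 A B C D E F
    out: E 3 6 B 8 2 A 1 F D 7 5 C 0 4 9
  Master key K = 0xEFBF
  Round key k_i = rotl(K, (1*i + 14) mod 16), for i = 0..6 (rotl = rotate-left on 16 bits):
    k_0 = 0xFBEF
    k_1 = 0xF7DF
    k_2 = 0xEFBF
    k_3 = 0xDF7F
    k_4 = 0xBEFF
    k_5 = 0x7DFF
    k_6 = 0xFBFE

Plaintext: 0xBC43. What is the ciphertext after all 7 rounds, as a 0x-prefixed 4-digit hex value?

0x0340

s_0 = plaintext = 0xBC43
s_1 = Round(s_0, k_0) = 0x43C0
s_2 = Round(s_1, k_1) = 0xC07A
s_3 = Round(s_2, k_2) = 0x7A02
s_4 = Round(s_3, k_3) = 0x026A
s_5 = Round(s_4, k_4) = 0x6AD0
s_6 = Round(s_5, k_5) = 0xD003
s_7 = Round(s_6, k_6) = 0x0340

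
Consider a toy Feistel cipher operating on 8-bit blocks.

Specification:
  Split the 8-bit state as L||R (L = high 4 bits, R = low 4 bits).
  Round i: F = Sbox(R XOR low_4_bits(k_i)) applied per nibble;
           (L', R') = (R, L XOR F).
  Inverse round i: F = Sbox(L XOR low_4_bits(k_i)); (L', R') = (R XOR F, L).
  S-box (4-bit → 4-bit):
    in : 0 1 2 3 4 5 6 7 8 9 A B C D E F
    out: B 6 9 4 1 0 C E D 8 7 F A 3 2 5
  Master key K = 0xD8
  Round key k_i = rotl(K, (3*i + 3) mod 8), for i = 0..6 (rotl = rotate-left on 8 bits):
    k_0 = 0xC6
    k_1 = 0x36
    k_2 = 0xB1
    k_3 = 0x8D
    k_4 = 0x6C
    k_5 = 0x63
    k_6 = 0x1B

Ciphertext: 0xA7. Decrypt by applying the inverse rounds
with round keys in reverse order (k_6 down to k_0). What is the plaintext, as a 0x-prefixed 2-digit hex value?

0x0B

s_0 = ciphertext = 0xA7
s_1 = InvRound(s_0, k_6) = 0x1A
s_2 = InvRound(s_1, k_5) = 0x31
s_3 = InvRound(s_2, k_4) = 0x43
s_4 = InvRound(s_3, k_3) = 0xB4
s_5 = InvRound(s_4, k_2) = 0x3B
s_6 = InvRound(s_5, k_1) = 0xB3
s_7 = InvRound(s_6, k_0) = 0x0B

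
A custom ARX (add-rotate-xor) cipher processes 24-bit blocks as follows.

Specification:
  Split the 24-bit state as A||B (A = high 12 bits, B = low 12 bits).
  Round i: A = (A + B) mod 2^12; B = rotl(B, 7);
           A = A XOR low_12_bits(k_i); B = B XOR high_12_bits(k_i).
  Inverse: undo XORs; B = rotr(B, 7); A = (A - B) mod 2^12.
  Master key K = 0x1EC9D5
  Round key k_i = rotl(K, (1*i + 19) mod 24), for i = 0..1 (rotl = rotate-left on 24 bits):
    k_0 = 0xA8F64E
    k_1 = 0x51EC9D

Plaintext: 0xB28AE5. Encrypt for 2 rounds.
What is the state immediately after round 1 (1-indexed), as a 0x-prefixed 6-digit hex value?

s_0 = plaintext = 0xB28AE5
s_1 = Round(s_0, k_0) = 0x043858
s_2 = Round(s_1, k_1) = 0x40695C

0x043858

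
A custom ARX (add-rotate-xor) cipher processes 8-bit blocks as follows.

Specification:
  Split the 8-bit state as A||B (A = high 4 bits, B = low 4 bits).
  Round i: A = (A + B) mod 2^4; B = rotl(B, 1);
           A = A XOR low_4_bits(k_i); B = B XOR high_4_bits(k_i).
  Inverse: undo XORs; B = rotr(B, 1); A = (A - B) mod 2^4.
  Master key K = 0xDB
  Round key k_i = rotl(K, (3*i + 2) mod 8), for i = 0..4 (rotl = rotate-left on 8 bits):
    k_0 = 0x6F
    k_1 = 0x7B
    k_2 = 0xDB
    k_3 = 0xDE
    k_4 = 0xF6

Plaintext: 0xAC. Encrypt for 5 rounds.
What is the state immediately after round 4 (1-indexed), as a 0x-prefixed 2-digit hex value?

0x24

s_0 = plaintext = 0xAC
s_1 = Round(s_0, k_0) = 0x9F
s_2 = Round(s_1, k_1) = 0x38
s_3 = Round(s_2, k_2) = 0x0C
s_4 = Round(s_3, k_3) = 0x24
s_5 = Round(s_4, k_4) = 0x07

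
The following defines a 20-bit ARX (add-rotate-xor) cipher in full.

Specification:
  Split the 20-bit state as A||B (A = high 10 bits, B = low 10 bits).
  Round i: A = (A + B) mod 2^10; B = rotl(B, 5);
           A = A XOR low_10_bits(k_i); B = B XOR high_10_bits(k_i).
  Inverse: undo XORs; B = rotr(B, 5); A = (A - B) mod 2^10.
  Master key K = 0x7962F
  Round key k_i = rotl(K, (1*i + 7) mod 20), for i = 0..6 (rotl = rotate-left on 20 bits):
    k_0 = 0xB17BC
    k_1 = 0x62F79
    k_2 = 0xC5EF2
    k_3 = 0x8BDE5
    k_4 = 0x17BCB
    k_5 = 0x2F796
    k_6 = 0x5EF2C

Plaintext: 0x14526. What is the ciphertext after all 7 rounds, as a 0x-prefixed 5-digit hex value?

0x09706

s_0 = plaintext = 0x14526
s_1 = Round(s_0, k_0) = 0xB2E0C
s_2 = Round(s_1, k_1) = 0xEB81B
s_3 = Round(s_2, k_2) = 0x4EC77
s_4 = Round(s_3, k_3) = 0x15CCC
s_5 = Round(s_4, k_4) = 0xBA1D8
s_6 = Round(s_5, k_5) = 0xD5BB3
s_7 = Round(s_6, k_6) = 0x09706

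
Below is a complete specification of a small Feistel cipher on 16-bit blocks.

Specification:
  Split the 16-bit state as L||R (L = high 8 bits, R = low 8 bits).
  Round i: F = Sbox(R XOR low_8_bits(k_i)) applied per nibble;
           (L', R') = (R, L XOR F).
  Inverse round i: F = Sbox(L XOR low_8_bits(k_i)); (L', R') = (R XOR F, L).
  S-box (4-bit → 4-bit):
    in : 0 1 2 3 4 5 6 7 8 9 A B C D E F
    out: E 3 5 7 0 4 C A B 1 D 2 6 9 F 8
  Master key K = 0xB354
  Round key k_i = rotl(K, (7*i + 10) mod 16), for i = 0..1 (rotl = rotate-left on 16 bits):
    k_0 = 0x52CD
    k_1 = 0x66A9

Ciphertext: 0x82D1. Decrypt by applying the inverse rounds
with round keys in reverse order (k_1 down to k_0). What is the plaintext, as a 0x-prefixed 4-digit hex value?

0x8D83

s_0 = ciphertext = 0x82D1
s_1 = InvRound(s_0, k_1) = 0x8382
s_2 = InvRound(s_1, k_0) = 0x8D83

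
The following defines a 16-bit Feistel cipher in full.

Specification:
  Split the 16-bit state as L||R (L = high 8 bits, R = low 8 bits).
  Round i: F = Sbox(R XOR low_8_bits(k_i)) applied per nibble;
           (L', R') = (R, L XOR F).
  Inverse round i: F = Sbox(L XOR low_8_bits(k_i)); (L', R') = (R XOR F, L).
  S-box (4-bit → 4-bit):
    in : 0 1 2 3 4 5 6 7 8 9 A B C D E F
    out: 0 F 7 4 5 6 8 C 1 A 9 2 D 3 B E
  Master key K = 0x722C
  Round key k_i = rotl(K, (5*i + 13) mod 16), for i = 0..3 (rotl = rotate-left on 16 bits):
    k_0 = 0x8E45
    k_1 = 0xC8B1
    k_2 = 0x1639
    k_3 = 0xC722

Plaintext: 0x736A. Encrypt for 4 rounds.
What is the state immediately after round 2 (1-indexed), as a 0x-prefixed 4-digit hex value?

s_0 = plaintext = 0x736A
s_1 = Round(s_0, k_0) = 0x6A0D
s_2 = Round(s_1, k_1) = 0x0D47
s_3 = Round(s_2, k_2) = 0x47C6
s_4 = Round(s_3, k_3) = 0xC6F2

0x0D47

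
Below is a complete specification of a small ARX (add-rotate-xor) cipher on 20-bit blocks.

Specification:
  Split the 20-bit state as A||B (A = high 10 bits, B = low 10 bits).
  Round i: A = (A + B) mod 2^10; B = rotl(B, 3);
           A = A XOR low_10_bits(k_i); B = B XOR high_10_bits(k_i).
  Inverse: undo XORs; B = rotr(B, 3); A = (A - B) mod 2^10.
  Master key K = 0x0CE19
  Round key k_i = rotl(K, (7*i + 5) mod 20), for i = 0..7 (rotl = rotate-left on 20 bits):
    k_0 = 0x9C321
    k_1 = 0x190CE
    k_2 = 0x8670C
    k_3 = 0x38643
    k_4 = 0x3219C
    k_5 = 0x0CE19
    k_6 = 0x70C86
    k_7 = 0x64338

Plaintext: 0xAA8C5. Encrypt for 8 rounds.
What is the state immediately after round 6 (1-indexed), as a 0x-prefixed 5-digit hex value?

0x0BB82

s_0 = plaintext = 0xAA8C5
s_1 = Round(s_0, k_0) = 0x13859
s_2 = Round(s_1, k_1) = 0x1A6AC
s_3 = Round(s_2, k_2) = 0x0677C
s_4 = Round(s_3, k_3) = 0x75B07
s_5 = Round(s_4, k_4) = 0x504F6
s_6 = Round(s_5, k_5) = 0x0BB82
s_7 = Round(s_6, k_6) = 0xCD9D4
s_8 = Round(s_7, k_7) = 0x8CB33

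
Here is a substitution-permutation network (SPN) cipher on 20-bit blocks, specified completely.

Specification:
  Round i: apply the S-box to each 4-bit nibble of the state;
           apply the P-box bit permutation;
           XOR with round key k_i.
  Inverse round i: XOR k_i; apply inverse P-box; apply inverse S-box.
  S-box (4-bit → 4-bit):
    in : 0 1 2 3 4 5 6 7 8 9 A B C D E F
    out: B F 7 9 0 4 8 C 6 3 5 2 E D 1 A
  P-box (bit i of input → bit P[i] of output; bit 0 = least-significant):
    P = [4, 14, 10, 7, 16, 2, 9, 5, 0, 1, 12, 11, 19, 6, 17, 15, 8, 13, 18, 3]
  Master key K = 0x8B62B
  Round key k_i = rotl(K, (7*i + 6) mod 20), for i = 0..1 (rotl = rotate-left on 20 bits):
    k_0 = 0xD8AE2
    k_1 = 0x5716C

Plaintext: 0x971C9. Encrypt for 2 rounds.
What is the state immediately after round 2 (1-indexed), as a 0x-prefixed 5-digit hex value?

s_0 = plaintext = 0x971C9
s_1 = Round(s_0, k_0) = 0xF71D5
s_2 = Round(s_1, k_1) = 0x6CF47

0x6CF47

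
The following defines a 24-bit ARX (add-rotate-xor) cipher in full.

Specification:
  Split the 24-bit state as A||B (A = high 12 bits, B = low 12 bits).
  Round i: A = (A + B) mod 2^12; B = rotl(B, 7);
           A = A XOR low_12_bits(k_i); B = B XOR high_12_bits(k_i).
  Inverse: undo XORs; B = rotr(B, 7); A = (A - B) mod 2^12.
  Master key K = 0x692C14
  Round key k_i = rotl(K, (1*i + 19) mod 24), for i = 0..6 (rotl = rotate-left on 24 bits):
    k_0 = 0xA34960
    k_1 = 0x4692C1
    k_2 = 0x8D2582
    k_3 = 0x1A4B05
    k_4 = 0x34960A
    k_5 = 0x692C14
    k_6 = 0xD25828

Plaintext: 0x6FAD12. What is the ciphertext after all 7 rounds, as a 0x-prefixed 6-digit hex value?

s_0 = plaintext = 0x6FAD12
s_1 = Round(s_0, k_0) = 0xD6C35C
s_2 = Round(s_1, k_1) = 0x209A73
s_3 = Round(s_2, k_2) = 0x9FE101
s_4 = Round(s_3, k_3) = 0x1FA12C
s_5 = Round(s_4, k_4) = 0x52C540
s_6 = Round(s_5, k_5) = 0x6786B8
s_7 = Round(s_6, k_6) = 0x518110

0x518110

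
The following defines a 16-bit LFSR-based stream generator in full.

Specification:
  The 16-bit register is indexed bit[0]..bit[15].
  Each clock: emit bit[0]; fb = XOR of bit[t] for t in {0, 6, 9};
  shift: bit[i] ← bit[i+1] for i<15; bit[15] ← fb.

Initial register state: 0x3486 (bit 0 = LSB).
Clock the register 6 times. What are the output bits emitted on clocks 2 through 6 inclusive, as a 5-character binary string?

reg_0 = 0x3486
clock 1: out=0, reg = 0x1A43
clock 2: out=1, reg = 0x8D21
clock 3: out=1, reg = 0xC690
clock 4: out=0, reg = 0xE348
clock 5: out=0, reg = 0x71A4
clock 6: out=0, reg = 0x38D2

11000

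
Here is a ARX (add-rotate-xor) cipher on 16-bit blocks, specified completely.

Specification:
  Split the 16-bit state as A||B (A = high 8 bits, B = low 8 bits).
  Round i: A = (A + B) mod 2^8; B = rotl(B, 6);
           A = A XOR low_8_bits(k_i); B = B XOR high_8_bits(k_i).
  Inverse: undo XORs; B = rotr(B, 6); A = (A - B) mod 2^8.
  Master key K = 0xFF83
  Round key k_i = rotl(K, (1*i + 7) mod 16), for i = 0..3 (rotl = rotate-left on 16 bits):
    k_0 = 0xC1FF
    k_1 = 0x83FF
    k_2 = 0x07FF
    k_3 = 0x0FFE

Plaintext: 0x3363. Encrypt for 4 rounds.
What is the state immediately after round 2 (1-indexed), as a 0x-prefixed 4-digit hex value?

0x7DC5

s_0 = plaintext = 0x3363
s_1 = Round(s_0, k_0) = 0x6919
s_2 = Round(s_1, k_1) = 0x7DC5
s_3 = Round(s_2, k_2) = 0xBD76
s_4 = Round(s_3, k_3) = 0xCD92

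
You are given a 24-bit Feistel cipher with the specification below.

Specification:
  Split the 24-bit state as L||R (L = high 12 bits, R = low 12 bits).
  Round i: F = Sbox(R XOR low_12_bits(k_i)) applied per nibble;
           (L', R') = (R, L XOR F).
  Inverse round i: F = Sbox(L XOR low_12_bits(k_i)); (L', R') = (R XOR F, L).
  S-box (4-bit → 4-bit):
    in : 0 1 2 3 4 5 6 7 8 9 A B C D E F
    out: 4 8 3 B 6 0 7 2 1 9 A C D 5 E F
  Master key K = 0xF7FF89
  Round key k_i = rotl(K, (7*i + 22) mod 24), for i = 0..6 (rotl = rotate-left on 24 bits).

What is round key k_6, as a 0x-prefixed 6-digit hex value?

0x89F7FF

K = 0xF7FF89
k_0 = rotl(K, (7*0+22) mod 24) = rotl(K, 22) = 0x7DFFE2
k_1 = rotl(K, (7*1+22) mod 24) = rotl(K, 5) = 0xFFF13E
k_2 = rotl(K, (7*2+22) mod 24) = rotl(K, 12) = 0xF89F7F
k_3 = rotl(K, (7*3+22) mod 24) = rotl(K, 19) = 0x4FBFFC
k_4 = rotl(K, (7*4+22) mod 24) = rotl(K, 2) = 0xDFFE27
k_5 = rotl(K, (7*5+22) mod 24) = rotl(K, 9) = 0xFF13EF
k_6 = rotl(K, (7*6+22) mod 24) = rotl(K, 16) = 0x89F7FF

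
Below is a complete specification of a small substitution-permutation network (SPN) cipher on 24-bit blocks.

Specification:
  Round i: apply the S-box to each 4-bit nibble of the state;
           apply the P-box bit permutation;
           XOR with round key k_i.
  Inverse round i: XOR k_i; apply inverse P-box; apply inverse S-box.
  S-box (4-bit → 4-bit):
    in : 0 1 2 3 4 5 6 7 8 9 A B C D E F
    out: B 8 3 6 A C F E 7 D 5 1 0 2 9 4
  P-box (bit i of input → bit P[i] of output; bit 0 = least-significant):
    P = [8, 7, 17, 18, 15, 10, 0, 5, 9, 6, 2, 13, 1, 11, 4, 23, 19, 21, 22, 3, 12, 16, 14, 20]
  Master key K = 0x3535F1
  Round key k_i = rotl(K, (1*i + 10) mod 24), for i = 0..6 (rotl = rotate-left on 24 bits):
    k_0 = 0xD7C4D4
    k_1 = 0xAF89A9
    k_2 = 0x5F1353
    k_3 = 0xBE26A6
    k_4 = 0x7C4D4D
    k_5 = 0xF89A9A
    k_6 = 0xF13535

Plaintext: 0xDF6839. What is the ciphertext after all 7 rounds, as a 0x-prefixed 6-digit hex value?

s_0 = plaintext = 0xDF6839
s_1 = Round(s_0, k_0) = 0x10CB83
s_2 = Round(s_1, k_1) = 0x950F20
s_3 = Round(s_2, k_2) = 0x8BCEDD
s_4 = Round(s_3, k_3) = 0xB75026
s_5 = Round(s_4, k_4) = 0x9AFA95
s_6 = Round(s_5, k_5) = 0xA648AF
s_7 = Round(s_6, k_6) = 0x1BEF78

0x1BEF78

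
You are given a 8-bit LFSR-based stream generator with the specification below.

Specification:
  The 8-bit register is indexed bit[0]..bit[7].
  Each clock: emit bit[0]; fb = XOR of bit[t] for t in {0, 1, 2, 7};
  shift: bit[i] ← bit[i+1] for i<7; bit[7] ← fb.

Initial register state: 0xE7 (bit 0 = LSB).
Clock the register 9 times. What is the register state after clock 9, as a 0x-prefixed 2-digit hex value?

0xB2

reg_0 = 0xE7
clock 1: out=1, reg = 0x73
clock 2: out=1, reg = 0x39
clock 3: out=1, reg = 0x9C
clock 4: out=0, reg = 0x4E
clock 5: out=0, reg = 0x27
clock 6: out=1, reg = 0x93
clock 7: out=1, reg = 0xC9
clock 8: out=1, reg = 0x64
clock 9: out=0, reg = 0xB2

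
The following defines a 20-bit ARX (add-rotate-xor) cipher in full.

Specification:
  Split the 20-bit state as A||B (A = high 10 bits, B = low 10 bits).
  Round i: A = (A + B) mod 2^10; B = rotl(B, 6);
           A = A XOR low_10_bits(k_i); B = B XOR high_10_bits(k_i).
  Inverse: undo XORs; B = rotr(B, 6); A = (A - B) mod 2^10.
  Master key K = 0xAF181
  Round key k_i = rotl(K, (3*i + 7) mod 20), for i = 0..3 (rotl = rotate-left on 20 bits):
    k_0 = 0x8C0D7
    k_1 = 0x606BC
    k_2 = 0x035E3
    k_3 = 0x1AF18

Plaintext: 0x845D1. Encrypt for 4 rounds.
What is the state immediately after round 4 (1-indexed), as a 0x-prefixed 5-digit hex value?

s_0 = plaintext = 0x845D1
s_1 = Round(s_0, k_0) = 0xCD66D
s_2 = Round(s_1, k_1) = 0xC7AE7
s_3 = Round(s_2, k_2) = 0xF99E3
s_4 = Round(s_3, k_3) = 0xB44B5

0xB44B5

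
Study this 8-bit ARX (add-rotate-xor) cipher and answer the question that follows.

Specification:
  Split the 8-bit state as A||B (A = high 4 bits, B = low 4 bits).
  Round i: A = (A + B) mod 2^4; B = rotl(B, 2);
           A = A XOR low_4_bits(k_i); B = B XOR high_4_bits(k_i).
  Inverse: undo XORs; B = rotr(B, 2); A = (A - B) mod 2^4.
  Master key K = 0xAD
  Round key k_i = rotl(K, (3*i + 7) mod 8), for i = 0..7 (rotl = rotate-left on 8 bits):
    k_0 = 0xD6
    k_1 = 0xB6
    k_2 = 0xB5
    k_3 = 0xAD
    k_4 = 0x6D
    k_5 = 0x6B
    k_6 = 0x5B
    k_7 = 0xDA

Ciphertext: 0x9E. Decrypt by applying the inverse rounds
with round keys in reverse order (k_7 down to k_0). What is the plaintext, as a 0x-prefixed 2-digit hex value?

0x81

s_0 = ciphertext = 0x9E
s_1 = InvRound(s_0, k_7) = 0x7C
s_2 = InvRound(s_1, k_6) = 0x66
s_3 = InvRound(s_2, k_5) = 0xD0
s_4 = InvRound(s_3, k_4) = 0x79
s_5 = InvRound(s_4, k_3) = 0xEC
s_6 = InvRound(s_5, k_2) = 0xED
s_7 = InvRound(s_6, k_1) = 0xF9
s_8 = InvRound(s_7, k_0) = 0x81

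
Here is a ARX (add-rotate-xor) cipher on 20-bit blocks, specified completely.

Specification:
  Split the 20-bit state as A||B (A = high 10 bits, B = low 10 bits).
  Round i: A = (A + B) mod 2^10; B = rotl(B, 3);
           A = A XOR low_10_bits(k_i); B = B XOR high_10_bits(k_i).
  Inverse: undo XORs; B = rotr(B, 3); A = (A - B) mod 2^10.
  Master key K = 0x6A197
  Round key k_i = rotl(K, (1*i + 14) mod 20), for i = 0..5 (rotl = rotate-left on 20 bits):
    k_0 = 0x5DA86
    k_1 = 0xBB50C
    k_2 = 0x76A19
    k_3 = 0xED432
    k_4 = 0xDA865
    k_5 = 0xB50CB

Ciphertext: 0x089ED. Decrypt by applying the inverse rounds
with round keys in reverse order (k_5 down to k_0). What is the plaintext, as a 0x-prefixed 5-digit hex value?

0x03E10

s_0 = ciphertext = 0x089ED
s_1 = InvRound(s_0, k_5) = 0x008E7
s_2 = InvRound(s_1, k_4) = 0x5DAF1
s_3 = InvRound(s_2, k_3) = 0xC7228
s_4 = InvRound(s_3, k_2) = 0xE1D7E
s_5 = InvRound(s_4, k_1) = 0x265F2
s_6 = InvRound(s_5, k_0) = 0x03E10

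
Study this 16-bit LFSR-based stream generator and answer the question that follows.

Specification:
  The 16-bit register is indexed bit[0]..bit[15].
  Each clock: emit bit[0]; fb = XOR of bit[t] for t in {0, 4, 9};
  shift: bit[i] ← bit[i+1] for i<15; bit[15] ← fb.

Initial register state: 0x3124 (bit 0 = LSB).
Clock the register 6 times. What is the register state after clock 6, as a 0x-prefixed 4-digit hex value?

reg_0 = 0x3124
clock 1: out=0, reg = 0x1892
clock 2: out=0, reg = 0x8C49
clock 3: out=1, reg = 0xC624
clock 4: out=0, reg = 0xE312
clock 5: out=0, reg = 0x7189
clock 6: out=1, reg = 0xB8C4

0xB8C4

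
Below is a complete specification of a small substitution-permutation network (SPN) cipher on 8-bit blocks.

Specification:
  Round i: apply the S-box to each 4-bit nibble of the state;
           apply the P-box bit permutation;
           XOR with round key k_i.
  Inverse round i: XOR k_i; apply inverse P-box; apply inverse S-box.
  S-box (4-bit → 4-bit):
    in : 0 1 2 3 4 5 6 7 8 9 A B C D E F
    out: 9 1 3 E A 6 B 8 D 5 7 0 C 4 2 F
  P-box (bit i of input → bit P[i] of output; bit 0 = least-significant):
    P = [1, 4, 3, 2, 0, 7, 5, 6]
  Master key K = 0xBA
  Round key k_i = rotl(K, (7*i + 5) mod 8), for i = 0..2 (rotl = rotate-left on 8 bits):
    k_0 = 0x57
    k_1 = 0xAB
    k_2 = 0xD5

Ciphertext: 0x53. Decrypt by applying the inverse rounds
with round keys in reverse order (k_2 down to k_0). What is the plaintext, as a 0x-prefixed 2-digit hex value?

s_0 = ciphertext = 0x53
s_1 = InvRound(s_0, k_2) = 0xE0
s_2 = InvRound(s_1, k_1) = 0x09
s_3 = InvRound(s_2, k_0) = 0x7F

0x7F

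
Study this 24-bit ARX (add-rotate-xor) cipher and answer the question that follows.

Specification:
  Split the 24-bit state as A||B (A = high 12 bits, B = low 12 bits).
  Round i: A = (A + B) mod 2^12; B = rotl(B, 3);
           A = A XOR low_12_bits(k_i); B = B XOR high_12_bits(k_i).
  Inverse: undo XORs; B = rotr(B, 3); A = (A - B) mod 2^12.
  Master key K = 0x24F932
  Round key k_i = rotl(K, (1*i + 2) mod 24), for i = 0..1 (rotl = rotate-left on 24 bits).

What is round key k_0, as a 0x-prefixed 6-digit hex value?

0x93E4C8

K = 0x24F932
k_0 = rotl(K, (1*0+2) mod 24) = rotl(K, 2) = 0x93E4C8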